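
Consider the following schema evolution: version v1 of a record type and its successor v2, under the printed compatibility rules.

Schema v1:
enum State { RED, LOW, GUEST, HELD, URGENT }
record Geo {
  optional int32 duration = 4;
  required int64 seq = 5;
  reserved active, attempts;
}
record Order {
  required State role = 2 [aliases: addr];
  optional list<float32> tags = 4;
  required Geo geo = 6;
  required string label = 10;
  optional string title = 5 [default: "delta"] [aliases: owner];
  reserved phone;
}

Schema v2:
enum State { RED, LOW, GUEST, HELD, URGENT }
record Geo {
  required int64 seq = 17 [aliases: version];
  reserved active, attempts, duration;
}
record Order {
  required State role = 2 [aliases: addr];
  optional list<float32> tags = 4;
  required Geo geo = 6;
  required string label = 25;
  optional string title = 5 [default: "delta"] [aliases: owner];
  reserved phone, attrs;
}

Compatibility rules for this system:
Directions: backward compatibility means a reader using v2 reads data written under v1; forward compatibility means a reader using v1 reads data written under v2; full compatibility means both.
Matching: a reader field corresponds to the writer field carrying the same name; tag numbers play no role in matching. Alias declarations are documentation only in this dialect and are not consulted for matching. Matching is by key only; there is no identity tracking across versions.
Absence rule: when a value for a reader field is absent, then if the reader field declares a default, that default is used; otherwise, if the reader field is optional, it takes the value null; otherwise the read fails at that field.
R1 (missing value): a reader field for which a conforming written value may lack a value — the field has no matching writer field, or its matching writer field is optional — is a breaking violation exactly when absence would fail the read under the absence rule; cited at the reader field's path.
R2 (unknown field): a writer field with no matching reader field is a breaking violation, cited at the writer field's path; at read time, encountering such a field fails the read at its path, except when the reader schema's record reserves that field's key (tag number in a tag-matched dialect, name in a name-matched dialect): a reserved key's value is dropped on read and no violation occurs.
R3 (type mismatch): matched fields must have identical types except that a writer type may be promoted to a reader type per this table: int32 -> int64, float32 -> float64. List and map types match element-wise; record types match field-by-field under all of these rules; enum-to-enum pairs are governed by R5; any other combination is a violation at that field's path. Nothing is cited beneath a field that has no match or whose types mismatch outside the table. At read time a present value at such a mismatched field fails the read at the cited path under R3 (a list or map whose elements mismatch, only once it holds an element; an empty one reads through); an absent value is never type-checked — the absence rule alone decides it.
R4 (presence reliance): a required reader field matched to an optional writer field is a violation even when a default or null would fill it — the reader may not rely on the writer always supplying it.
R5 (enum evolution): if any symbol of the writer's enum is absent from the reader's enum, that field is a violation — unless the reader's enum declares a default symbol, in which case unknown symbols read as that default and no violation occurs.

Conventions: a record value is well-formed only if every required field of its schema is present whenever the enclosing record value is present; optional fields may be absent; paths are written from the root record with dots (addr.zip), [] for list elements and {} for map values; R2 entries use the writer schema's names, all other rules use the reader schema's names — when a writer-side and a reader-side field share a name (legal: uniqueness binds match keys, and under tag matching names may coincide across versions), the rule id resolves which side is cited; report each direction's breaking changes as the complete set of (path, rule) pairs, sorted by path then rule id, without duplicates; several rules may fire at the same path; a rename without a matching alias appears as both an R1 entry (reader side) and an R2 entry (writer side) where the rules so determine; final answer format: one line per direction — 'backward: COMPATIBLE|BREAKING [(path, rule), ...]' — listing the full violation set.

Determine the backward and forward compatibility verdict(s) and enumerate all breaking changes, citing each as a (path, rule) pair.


backward: COMPATIBLE []; forward: COMPATIBLE []

each type pair in Order: writer, then reader
backward pass over Order, reader schema v2, writer schema v1:
  State -> State, writer required: role aligns to role
  list<float32> -> list<float32>, writer optional: tags aligns to tags
  Geo -> Geo, writer required: geo aligns to geo
  string -> string, writer required: label aligns to label
  string -> string, writer optional: title aligns to title
  int64 -> int64, writer required: geo.seq aligns to geo.seq
  geo.duration (writer side), unknown to reader
  nothing fires on Order: backward is COMPATIBLE
forward pass over Order, reader schema v1, writer schema v2:
  State -> State, writer required: role aligns to role
  list<float32> -> list<float32>, writer optional: tags aligns to tags
  Geo -> Geo, writer required: geo aligns to geo
  string -> string, writer required: label aligns to label
  string -> string, writer optional: title aligns to title
  geo.duration has no writer counterpart
  int64 -> int64, writer required: geo.seq aligns to geo.seq
  nothing fires on Order: forward is COMPATIBLE


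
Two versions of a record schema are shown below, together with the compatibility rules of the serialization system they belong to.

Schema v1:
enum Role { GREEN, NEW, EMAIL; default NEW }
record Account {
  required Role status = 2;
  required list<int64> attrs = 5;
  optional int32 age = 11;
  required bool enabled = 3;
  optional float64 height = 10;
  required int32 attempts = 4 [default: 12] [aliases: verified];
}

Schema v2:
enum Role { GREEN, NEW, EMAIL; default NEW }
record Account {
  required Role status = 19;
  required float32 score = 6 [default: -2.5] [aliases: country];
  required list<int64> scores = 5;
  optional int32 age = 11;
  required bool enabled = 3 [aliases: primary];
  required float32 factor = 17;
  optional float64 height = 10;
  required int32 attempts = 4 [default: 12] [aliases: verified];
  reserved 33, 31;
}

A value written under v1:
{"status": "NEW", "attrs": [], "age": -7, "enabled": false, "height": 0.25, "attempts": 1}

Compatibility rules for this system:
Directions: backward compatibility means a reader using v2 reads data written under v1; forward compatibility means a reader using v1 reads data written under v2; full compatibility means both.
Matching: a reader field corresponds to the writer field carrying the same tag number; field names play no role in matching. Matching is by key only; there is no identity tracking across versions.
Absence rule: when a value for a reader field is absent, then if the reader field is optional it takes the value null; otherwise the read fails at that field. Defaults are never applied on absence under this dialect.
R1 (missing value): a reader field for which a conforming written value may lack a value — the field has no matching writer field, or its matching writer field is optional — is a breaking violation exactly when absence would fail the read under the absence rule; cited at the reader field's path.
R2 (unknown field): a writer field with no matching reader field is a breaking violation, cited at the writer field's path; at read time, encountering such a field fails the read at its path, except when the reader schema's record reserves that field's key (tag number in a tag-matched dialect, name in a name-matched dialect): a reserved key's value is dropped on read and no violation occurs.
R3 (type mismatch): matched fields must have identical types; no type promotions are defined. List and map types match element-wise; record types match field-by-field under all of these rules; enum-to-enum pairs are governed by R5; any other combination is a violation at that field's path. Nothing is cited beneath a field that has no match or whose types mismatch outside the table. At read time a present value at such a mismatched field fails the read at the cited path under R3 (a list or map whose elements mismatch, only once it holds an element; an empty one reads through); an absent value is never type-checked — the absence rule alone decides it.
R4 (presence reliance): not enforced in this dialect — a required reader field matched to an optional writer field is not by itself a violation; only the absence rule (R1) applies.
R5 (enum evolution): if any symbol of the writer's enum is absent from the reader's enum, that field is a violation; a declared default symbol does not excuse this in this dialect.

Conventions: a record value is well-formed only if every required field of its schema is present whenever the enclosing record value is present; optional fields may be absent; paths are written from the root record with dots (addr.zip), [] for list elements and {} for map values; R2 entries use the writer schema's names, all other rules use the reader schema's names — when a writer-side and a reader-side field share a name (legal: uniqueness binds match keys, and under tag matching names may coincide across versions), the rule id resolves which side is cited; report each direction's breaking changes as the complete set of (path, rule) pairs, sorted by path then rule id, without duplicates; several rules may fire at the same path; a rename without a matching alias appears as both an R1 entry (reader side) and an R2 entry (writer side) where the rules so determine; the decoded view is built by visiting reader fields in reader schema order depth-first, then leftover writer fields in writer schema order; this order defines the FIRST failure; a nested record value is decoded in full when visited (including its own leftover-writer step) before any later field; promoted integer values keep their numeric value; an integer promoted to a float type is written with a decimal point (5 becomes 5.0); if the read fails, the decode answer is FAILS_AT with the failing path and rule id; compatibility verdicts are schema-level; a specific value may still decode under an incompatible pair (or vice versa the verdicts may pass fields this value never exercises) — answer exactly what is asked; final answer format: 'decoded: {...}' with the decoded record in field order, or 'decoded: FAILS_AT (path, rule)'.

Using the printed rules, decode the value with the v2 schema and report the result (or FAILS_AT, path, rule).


decoded: FAILS_AT (status, R1)

the writer's type comes first in each Account pair
migrating the Account value to v2:
  read fails at status under R1 (no fill)
  => FAILS_AT (status, R1)
the rest of the Account diff is inert for this question:
  added field score to record Account: required float32, tag 6, default -2.5 (in v2 it sits immediately before scores) -> matters for Account compatibility verdicts, not for this value's decode
  added field factor to record Account: required float32, tag 17 (in v2 it sits immediately before height) -> matters for Account compatibility verdicts, not for this value's decode
  renamed field attrs to scores in record Account -> no rule fires on it and the decoded Account view is identical with or without it


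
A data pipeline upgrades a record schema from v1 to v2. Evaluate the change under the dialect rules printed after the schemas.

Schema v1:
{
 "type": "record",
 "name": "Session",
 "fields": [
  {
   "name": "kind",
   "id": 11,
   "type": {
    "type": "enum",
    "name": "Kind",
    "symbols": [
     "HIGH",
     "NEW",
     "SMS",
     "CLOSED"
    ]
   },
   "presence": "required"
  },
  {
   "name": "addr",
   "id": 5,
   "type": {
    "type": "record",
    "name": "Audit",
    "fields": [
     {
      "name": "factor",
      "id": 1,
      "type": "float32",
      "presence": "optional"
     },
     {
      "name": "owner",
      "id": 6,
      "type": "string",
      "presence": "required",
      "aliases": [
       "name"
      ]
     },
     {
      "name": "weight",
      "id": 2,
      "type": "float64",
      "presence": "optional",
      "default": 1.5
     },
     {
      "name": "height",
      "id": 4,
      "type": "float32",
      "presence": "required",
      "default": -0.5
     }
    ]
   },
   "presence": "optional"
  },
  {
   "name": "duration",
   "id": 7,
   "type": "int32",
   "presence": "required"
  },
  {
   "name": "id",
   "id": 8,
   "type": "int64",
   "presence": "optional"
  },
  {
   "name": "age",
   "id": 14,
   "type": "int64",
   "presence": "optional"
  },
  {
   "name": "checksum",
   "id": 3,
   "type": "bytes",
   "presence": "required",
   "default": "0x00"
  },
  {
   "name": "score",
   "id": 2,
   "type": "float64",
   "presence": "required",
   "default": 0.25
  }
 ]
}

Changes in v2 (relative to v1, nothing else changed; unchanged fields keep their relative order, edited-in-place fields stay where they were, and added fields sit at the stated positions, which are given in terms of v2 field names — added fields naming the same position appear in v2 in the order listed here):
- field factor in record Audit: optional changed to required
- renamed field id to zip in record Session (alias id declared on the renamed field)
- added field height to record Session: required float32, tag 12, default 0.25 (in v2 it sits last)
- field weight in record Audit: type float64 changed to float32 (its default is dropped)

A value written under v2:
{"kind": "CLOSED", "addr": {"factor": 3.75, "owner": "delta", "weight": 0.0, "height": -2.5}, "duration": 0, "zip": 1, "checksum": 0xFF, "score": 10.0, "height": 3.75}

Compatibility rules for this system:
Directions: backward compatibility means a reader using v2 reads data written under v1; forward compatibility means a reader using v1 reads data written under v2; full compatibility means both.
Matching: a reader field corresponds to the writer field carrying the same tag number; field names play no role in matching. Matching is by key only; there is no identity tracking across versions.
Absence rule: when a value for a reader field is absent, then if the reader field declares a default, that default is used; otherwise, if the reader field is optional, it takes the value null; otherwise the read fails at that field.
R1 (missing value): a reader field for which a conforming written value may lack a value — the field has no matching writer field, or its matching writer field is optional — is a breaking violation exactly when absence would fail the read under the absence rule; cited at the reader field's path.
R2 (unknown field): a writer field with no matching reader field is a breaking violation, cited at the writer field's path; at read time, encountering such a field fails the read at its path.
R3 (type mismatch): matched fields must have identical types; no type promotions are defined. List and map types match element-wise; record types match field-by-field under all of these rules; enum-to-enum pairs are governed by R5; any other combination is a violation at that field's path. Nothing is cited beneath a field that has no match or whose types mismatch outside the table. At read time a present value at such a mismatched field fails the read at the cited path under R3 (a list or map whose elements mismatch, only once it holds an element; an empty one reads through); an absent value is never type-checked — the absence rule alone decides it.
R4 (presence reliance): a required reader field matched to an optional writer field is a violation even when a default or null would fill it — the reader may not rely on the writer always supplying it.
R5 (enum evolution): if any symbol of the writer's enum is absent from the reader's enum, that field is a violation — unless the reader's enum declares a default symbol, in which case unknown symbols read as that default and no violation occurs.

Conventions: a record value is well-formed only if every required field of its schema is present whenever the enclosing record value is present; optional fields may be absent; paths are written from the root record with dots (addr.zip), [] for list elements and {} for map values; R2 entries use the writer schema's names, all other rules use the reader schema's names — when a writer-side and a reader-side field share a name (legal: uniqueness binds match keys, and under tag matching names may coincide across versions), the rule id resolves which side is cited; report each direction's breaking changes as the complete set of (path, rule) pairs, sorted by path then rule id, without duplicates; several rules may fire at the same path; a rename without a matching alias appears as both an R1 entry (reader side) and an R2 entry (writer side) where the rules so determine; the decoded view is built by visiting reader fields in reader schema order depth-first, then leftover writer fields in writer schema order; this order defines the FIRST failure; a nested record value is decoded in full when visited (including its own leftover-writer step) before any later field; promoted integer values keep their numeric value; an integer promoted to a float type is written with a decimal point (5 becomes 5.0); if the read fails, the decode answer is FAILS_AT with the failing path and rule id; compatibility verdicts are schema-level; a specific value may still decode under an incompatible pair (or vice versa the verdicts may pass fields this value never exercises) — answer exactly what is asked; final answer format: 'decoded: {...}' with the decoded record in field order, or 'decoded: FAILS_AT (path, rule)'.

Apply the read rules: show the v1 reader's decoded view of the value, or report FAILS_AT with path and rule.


each type pair in Session: writer, then reader
decode walk for Session under reader schema v1:
  kind := "CLOSED"
  addr.factor := 3.75
  addr.owner := "delta"
  read fails at addr.weight under R3
  => FAILS_AT (addr.weight, R3)
remaining Session differences; none change what is asked:
  field factor in record Audit: optional changed to required -> affects the rule determinations only; this particular Session value decodes identically
  renamed field id to zip in record Session (alias id declared on the renamed field) -> fires no rule on Session under this dialect and leaves the result unchanged
  added field height to record Session: required float32, tag 12, default 0.25 (in v2 it sits last) -> affects the rule determinations only; this particular Session value decodes identically

decoded: FAILS_AT (addr.weight, R3)


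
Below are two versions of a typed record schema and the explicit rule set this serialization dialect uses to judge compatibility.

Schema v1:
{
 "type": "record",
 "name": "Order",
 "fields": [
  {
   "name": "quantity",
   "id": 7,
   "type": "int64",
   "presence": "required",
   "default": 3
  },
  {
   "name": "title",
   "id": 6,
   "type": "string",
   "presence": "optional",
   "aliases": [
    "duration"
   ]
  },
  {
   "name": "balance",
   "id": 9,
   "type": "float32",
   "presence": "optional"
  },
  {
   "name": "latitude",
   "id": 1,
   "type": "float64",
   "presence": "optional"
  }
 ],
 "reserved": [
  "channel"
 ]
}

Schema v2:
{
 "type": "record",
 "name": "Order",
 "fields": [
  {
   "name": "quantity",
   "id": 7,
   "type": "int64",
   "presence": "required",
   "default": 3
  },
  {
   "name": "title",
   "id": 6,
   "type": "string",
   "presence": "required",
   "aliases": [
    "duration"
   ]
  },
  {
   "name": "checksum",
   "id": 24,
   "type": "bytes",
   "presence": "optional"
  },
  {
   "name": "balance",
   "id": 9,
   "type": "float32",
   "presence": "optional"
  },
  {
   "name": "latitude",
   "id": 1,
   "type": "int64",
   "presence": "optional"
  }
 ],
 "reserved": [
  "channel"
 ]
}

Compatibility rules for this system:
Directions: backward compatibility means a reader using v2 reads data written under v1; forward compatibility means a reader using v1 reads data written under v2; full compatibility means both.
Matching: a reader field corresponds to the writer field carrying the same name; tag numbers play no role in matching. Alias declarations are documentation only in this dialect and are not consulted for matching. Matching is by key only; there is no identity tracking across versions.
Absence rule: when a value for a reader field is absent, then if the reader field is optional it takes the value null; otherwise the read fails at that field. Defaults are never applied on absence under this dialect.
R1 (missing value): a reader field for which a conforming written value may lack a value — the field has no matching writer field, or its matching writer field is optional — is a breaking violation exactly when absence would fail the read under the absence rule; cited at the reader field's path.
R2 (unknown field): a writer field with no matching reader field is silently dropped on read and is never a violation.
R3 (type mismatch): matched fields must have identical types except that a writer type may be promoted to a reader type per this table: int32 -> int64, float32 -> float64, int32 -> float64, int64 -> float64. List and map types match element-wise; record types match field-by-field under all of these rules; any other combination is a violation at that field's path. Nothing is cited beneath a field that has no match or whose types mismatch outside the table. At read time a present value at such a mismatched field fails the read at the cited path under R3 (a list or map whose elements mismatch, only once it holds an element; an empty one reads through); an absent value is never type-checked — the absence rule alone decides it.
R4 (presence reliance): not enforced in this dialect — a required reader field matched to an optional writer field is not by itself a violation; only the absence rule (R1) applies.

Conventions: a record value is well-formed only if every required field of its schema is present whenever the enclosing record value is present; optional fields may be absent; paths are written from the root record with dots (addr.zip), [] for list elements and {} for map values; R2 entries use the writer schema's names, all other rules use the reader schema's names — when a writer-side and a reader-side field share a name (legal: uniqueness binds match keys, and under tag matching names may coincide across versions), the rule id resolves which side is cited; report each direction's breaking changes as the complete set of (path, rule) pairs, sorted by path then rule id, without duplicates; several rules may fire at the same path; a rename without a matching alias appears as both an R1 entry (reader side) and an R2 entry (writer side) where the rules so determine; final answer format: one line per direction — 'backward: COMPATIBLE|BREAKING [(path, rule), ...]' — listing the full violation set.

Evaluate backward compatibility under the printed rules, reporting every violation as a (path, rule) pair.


backward: BREAKING [(latitude, R3), (title, R1)]

arrows below run writer -> reader for Order
backward on Order — v2 reading data written by v1:
  int64 -> int64, writer required: quantity aligns to quantity
  string -> string, writer optional: title aligns to title
  checksum has no writer counterpart
  float32 -> float32, writer optional: balance aligns to balance
  float64 -> int64, writer optional: latitude aligns to latitude
  violation R3 at latitude
  violation R1 at title
  => 2 violation(s): backward is BREAKING for Order
checking off the Order differences that do not matter here:
  added field checksum to record Order: optional bytes, tag 24 (in v2 it sits immediately before balance) -> fires no rule on Order, leaving the asked answer as it is


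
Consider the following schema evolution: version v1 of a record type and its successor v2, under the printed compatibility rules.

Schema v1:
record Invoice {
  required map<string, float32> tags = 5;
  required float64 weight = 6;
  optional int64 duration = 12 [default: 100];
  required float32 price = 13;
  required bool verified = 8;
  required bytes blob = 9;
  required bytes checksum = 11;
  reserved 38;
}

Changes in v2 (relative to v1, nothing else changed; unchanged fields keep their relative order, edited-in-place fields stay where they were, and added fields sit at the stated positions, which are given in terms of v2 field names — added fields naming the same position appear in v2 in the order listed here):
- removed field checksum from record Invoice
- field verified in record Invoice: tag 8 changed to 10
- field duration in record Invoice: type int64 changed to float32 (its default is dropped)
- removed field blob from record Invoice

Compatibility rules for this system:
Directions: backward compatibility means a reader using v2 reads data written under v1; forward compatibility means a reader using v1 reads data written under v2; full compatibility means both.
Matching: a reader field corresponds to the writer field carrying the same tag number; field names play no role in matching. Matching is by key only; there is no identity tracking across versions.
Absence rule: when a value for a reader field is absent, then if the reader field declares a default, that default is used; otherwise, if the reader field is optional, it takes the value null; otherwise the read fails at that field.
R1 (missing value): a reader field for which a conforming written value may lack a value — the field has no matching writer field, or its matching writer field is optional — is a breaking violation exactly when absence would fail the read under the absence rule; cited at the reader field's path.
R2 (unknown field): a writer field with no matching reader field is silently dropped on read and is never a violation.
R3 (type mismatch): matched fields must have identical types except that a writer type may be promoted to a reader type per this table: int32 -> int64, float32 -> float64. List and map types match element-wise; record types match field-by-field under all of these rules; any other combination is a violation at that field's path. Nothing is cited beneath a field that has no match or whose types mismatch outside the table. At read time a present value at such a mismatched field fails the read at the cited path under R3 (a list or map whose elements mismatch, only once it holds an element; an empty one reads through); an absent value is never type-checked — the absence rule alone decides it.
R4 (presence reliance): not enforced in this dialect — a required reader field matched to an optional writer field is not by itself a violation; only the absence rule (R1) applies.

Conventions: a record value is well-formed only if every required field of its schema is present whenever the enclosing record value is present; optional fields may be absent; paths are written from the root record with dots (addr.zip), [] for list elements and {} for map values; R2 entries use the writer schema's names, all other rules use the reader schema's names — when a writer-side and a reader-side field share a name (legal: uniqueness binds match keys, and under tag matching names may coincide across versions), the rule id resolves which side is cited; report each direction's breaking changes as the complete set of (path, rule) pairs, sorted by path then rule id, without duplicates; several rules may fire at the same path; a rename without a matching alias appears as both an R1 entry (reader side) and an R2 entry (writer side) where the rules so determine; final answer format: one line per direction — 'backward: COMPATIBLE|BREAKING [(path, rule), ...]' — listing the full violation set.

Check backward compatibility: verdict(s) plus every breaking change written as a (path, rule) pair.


backward: BREAKING [(duration, R3), (verified, R1)]

in Invoice below, arrows point writer -> reader
checking backward for Invoice: reader v2 against writer v1:
  map<string, float32> -> map<string, float32>, writer required: tags aligns to tags
  float64 -> float64, writer required: weight aligns to weight
  int64 -> float32, writer optional: duration aligns to duration
  float32 -> float32, writer required: price aligns to price
  verified: no writer-side match
  verified (writer side), unknown to reader
  blob (writer side), unknown to reader
  checksum (writer side), unknown to reader
  breaking: (duration, R3)
  breaking: (verified, R1)
  backward on Invoice therefore BREAKING (2)
the rest of the Invoice diff is inert for this question:
  removed field checksum from record Invoice -> fires only in the forward direction of Invoice, which is not asked here
  removed field blob from record Invoice -> fires only in the forward direction of Invoice, which is not asked here


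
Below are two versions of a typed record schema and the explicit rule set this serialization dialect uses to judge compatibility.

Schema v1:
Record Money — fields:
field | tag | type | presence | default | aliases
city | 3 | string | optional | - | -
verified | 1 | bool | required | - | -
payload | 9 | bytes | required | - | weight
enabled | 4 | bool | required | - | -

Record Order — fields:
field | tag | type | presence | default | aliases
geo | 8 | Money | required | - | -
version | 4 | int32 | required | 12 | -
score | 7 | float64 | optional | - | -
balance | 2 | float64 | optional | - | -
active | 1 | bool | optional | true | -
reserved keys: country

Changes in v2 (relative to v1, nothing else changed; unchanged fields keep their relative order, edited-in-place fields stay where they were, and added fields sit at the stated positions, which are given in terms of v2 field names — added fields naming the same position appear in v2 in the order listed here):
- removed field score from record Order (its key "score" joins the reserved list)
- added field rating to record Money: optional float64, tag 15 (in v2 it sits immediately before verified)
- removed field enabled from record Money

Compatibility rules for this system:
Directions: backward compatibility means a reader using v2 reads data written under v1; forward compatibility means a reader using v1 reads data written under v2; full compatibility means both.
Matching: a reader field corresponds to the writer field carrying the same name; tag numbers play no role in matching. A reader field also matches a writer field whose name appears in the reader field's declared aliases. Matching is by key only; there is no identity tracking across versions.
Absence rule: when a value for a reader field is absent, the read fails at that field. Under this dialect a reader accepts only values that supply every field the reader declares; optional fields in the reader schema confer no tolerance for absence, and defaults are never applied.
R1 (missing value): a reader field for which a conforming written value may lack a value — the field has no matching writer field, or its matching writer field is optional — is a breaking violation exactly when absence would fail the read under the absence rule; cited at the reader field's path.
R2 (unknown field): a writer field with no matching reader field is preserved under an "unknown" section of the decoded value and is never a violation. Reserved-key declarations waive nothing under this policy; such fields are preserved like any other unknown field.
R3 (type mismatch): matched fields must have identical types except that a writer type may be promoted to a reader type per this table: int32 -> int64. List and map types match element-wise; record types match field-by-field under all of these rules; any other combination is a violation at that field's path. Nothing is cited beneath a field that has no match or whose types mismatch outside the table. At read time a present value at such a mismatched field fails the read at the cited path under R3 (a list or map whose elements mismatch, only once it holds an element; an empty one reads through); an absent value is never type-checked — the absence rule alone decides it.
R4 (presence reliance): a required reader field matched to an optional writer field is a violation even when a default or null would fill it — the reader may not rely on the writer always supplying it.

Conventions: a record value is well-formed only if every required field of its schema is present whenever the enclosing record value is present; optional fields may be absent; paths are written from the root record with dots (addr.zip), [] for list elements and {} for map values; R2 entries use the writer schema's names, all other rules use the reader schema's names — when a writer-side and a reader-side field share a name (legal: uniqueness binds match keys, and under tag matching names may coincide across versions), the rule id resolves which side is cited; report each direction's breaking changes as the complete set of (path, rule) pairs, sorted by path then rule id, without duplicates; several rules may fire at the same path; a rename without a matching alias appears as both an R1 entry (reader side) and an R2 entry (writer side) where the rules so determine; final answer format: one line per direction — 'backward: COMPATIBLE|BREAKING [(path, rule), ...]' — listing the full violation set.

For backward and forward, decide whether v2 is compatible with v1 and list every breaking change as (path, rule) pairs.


each type pair in Order: writer, then reader
backward pass over Order, reader schema v2, writer schema v1:
  writer required, Money -> Money: reader geo maps from writer geo
  writer required, int32 -> int32: reader version maps from writer version
  writer optional, float64 -> float64: reader balance maps from writer balance
  writer optional, bool -> bool: reader active maps from writer active
  writer field score has no reader counterpart
  writer optional, string -> string: reader geo.city maps from writer geo.city
  geo.rating: no writer match
  writer required, bool -> bool: reader geo.verified maps from writer geo.verified
  writer required, bytes -> bytes: reader geo.payload maps from writer geo.payload
  writer field geo.enabled has no reader counterpart
  rule R1 violated at active
  rule R1 violated at balance
  rule R1 violated at geo.city
  rule R1 violated at geo.rating
  => 4 violation(s): backward is BREAKING for Order
forward pass over Order, reader schema v1, writer schema v2:
  writer required, Money -> Money: reader geo maps from writer geo
  writer required, int32 -> int32: reader version maps from writer version
  score: no writer match
  writer optional, float64 -> float64: reader balance maps from writer balance
  writer optional, bool -> bool: reader active maps from writer active
  writer optional, string -> string: reader geo.city maps from writer geo.city
  writer required, bool -> bool: reader geo.verified maps from writer geo.verified
  writer required, bytes -> bytes: reader geo.payload maps from writer geo.payload
  geo.enabled: no writer match
  writer field geo.rating has no reader counterpart
  rule R1 violated at active
  rule R1 violated at balance
  rule R1 violated at geo.city
  rule R1 violated at geo.enabled
  rule R1 violated at score
  => 5 violation(s): forward is BREAKING for Order

backward: BREAKING [(active, R1), (balance, R1), (geo.city, R1), (geo.rating, R1)]; forward: BREAKING [(active, R1), (balance, R1), (geo.city, R1), (geo.enabled, R1), (score, R1)]


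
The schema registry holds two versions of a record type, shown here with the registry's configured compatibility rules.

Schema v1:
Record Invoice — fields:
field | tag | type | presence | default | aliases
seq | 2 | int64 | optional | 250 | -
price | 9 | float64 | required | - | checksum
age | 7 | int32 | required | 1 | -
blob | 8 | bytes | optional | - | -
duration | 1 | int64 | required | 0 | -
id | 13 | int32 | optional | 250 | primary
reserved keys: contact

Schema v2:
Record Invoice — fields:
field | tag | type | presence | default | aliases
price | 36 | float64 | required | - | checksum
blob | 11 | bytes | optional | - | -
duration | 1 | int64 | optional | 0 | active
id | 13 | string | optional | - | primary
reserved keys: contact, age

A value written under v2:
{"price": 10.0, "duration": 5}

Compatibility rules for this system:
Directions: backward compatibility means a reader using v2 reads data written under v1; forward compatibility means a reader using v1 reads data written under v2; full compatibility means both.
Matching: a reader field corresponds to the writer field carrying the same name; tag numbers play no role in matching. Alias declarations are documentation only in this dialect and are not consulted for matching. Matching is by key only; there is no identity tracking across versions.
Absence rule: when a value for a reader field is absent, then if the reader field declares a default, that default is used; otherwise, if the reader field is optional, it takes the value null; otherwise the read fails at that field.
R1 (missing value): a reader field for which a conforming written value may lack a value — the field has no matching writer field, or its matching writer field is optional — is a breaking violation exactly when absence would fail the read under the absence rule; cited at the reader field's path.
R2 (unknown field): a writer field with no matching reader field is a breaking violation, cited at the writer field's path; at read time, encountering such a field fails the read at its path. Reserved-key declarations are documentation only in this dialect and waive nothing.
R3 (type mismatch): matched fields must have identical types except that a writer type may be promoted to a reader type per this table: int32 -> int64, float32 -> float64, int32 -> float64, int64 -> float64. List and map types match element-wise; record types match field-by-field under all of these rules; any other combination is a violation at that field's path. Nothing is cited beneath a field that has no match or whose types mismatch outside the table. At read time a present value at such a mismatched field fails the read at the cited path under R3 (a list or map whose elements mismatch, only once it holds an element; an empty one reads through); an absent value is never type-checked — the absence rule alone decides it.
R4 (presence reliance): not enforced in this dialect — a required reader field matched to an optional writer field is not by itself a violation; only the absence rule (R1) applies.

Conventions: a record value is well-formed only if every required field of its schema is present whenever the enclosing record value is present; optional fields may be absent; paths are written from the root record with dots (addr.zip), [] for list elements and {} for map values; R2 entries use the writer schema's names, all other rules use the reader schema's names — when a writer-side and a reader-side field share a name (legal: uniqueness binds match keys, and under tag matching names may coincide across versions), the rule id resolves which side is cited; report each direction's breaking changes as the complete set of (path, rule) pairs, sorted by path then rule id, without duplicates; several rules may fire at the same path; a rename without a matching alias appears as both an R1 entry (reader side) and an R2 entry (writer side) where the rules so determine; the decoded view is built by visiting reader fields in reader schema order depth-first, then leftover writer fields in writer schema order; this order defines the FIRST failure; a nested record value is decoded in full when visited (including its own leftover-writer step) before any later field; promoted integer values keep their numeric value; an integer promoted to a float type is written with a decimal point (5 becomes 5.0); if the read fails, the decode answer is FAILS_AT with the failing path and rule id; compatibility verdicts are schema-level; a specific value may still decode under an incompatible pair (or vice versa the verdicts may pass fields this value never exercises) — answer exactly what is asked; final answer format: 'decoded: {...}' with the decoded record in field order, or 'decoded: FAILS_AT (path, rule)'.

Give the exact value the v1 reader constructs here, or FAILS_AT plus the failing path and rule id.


each type pair in Invoice: writer, then reader
decode walk for Invoice under reader schema v1:
  seq := 250 (missing; default applied)
  price := 10.0
  age := 1 (missing; default applied)
  blob := null (missing; optional => null)
  duration := 5
  id := 250 (missing; default applied)
  => decoded: {"seq": 250, "price": 10.0, "age": 1, "blob": null, "duration": 5, "id": 250}
the other Invoice changes do not affect what is asked:
  field price in record Invoice: tag 9 changed to 36 -> fires no rule on Invoice under this dialect and leaves the result unchanged
  field duration in record Invoice: required changed to optional -> fires no rule on Invoice under this dialect and leaves the result unchanged
  field blob in record Invoice: tag 8 changed to 11 -> fires no rule on Invoice under this dialect and leaves the result unchanged
  field id in record Invoice: type int32 changed to string (its default is dropped) -> a verdict-level change on Invoice — the shown value reads the same
  removed field age from record Invoice (its key "age" joins the reserved list) -> a verdict-level change on Invoice — the shown value reads the same
  removed field seq from record Invoice -> a verdict-level change on Invoice — the shown value reads the same

decoded: {"seq": 250, "price": 10.0, "age": 1, "blob": null, "duration": 5, "id": 250}
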